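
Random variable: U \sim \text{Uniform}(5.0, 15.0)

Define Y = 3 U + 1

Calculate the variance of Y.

For Y = aU + b: Var(Y) = a² * Var(U)
Var(U) = (15 - 5)^2/12 = 8.3333333
Var(Y) = 3² * 8.3333333 = 9 * 8.3333333 = 75

75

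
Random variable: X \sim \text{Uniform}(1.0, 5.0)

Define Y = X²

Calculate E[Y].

E[X²] = Var(X) + (E[X])² = 1.3333333 + 9 = 10.333333

10.333333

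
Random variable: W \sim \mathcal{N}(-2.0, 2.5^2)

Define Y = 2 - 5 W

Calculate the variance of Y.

For Y = aW + b: Var(Y) = a² * Var(W)
Var(W) = 2.5^2 = 6.25
Var(Y) = (-5)² * 6.25 = 25 * 6.25 = 156.25

156.25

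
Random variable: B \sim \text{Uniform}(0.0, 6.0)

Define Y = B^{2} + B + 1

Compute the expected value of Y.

E[Y] = 1*E[B²] + 1*E[B] + 1
E[B] = 3
E[B²] = Var(B) + (E[B])² = 3 + 9 = 12
E[Y] = 1*12 + 1*3 + 1 = 16

16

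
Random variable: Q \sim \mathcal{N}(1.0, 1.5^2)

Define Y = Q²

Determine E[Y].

Using E[X²] = Var(X) + (E[X])²:
E[Q] = 1
Var(Q) = 1.5^2 = 2.25
E[Q²] = 2.25 + 1² = 2.25 + 1 = 3.25

3.25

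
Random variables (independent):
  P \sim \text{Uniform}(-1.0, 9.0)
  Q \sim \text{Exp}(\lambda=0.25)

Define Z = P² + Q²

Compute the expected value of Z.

E[Z] = E[P²] + E[Q²]
E[P²] = Var(P) + E[P]² = 8.3333333 + 16 = 24.333333
E[Q²] = Var(Q) + E[Q]² = 16 + 16 = 32
E[Z] = 24.333333 + 32 = 56.333333

56.333333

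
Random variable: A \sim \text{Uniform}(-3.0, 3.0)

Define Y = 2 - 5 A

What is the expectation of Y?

For Y = -5A + 2:
E[Y] = -5 * E[A] + 2
E[A] = (-3 + 3)/2 = 0
E[Y] = -5 * 0 + 2 = 2

2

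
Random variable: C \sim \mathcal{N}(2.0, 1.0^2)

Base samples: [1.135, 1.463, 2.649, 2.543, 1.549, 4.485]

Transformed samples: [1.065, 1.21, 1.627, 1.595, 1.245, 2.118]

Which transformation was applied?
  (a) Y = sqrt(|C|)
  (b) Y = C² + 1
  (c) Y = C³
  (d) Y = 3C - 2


Checking option (a) Y = sqrt(|C|):
  C = 1.135 -> Y = 1.065 ✓
  C = 1.463 -> Y = 1.21 ✓
  C = 2.649 -> Y = 1.627 ✓
All samples match this transformation.

(a) sqrt(|C|)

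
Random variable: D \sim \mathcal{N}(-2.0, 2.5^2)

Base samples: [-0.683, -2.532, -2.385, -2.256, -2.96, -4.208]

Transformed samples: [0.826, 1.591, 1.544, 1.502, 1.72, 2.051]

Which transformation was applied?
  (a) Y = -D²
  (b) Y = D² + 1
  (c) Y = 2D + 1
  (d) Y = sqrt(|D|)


Checking option (d) Y = sqrt(|D|):
  D = -0.683 -> Y = 0.826 ✓
  D = -2.532 -> Y = 1.591 ✓
  D = -2.385 -> Y = 1.544 ✓
All samples match this transformation.

(d) sqrt(|D|)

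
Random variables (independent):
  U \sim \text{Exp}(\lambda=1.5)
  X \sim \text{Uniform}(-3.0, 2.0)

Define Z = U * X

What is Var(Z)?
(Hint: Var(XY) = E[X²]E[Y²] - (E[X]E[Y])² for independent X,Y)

Var(XY) = E[X²]E[Y²] - (E[X]E[Y])²
E[U] = 0.66666667, Var(U) = 0.44444444
E[X] = -0.5, Var(X) = 2.0833333
E[U²] = 0.44444444 + 0.66666667² = 0.88888889
E[X²] = 2.0833333 + (-0.5)² = 2.3333333
Var(Z) = 0.88888889*2.3333333 - (0.66666667*(-0.5))²
= 2.0740741 - 0.11111111 = 1.962963

1.962963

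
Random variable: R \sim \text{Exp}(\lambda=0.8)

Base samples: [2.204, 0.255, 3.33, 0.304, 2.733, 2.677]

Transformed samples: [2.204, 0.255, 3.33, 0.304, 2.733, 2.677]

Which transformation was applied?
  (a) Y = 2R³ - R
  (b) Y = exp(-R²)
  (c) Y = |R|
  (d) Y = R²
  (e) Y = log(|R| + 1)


Checking option (c) Y = |R|:
  R = 2.204 -> Y = 2.204 ✓
  R = 0.255 -> Y = 0.255 ✓
  R = 3.33 -> Y = 3.33 ✓
All samples match this transformation.

(c) |R|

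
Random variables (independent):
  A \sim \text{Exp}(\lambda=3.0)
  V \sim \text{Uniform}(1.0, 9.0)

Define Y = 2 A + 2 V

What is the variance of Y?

For independent RVs: Var(aX + bY) = a²Var(X) + b²Var(Y)
Var(A) = 0.11111111
Var(V) = 5.3333333
Var(Y) = 2²*0.11111111 + 2²*5.3333333
= 4*0.11111111 + 4*5.3333333 = 21.777778

21.777778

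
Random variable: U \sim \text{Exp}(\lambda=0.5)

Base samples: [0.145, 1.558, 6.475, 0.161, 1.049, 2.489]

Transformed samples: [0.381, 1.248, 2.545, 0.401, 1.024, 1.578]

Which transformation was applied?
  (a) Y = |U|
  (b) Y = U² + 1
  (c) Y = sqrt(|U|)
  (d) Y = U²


Checking option (c) Y = sqrt(|U|):
  U = 0.145 -> Y = 0.381 ✓
  U = 1.558 -> Y = 1.248 ✓
  U = 6.475 -> Y = 2.545 ✓
All samples match this transformation.

(c) sqrt(|U|)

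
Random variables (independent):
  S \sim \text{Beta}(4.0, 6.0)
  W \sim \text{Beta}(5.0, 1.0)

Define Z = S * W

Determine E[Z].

For independent RVs: E[XY] = E[X]*E[Y]
E[S] = 0.4
E[W] = 0.83333333
E[Z] = 0.4 * 0.83333333 = 0.33333333

0.33333333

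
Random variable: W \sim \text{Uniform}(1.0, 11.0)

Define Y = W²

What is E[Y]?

E[W²] = Var(W) + (E[W])² = 8.3333333 + 36 = 44.333333

44.333333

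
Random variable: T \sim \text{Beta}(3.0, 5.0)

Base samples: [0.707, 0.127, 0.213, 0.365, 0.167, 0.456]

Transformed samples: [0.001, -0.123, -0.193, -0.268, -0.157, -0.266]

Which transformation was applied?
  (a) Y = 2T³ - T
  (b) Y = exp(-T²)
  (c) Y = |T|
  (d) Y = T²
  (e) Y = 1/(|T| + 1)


Checking option (a) Y = 2T³ - T:
  T = 0.707 -> Y = 0.001 ✓
  T = 0.127 -> Y = -0.123 ✓
  T = 0.213 -> Y = -0.193 ✓
All samples match this transformation.

(a) 2T³ - T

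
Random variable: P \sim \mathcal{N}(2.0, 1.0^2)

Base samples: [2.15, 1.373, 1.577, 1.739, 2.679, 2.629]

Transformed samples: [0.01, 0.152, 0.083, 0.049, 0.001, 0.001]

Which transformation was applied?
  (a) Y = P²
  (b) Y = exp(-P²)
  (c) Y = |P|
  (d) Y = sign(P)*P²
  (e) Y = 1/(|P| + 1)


Checking option (b) Y = exp(-P²):
  P = 2.15 -> Y = 0.01 ✓
  P = 1.373 -> Y = 0.152 ✓
  P = 1.577 -> Y = 0.083 ✓
All samples match this transformation.

(b) exp(-P²)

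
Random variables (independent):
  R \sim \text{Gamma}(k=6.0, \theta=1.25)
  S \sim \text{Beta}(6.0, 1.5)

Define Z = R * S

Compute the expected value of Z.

For independent RVs: E[XY] = E[X]*E[Y]
E[R] = 7.5
E[S] = 0.8
E[Z] = 7.5 * 0.8 = 6

6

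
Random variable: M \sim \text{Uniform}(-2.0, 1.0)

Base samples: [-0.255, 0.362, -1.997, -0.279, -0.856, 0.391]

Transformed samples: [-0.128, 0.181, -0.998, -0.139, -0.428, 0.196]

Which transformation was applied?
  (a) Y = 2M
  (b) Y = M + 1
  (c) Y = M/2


Checking option (c) Y = M/2:
  M = -0.255 -> Y = -0.128 ✓
  M = 0.362 -> Y = 0.181 ✓
  M = -1.997 -> Y = -0.998 ✓
All samples match this transformation.

(c) M/2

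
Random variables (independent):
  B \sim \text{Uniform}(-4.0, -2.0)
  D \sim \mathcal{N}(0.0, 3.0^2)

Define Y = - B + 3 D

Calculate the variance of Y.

For independent RVs: Var(aX + bY) = a²Var(X) + b²Var(Y)
Var(B) = 0.33333333
Var(D) = 9
Var(Y) = (-1)²*0.33333333 + 3²*9
= 1*0.33333333 + 9*9 = 81.333333

81.333333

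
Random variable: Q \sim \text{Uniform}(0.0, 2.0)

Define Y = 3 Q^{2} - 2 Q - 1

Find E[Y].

E[Y] = 3*E[Q²] - 2*E[Q] - 1
E[Q] = 1
E[Q²] = Var(Q) + (E[Q])² = 0.33333333 + 1 = 1.3333333
E[Y] = 3*1.3333333 - 2*1 - 1 = 1

1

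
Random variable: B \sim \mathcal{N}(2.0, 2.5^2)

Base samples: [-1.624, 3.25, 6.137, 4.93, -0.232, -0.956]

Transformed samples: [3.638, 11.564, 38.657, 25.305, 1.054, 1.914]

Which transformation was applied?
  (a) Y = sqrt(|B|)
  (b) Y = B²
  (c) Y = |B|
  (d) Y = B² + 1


Checking option (d) Y = B² + 1:
  B = -1.624 -> Y = 3.638 ✓
  B = 3.25 -> Y = 11.564 ✓
  B = 6.137 -> Y = 38.657 ✓
All samples match this transformation.

(d) B² + 1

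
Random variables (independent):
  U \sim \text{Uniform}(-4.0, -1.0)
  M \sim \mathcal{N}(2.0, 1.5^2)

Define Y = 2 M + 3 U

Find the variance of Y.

For independent RVs: Var(aX + bY) = a²Var(X) + b²Var(Y)
Var(U) = 0.75
Var(M) = 2.25
Var(Y) = 3²*0.75 + 2²*2.25
= 9*0.75 + 4*2.25 = 15.75

15.75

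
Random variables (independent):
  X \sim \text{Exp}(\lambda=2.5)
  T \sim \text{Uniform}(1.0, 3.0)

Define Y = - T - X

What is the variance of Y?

For independent RVs: Var(aX + bY) = a²Var(X) + b²Var(Y)
Var(X) = 0.16
Var(T) = 0.33333333
Var(Y) = (-1)²*0.16 + (-1)²*0.33333333
= 1*0.16 + 1*0.33333333 = 0.49333333

0.49333333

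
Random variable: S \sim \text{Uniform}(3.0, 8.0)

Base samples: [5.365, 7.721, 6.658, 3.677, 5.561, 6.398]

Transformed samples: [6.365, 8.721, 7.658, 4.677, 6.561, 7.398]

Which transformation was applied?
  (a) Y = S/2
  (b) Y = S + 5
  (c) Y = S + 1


Checking option (c) Y = S + 1:
  S = 5.365 -> Y = 6.365 ✓
  S = 7.721 -> Y = 8.721 ✓
  S = 6.658 -> Y = 7.658 ✓
All samples match this transformation.

(c) S + 1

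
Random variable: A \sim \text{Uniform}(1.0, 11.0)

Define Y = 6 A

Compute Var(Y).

For Y = aA + b: Var(Y) = a² * Var(A)
Var(A) = (11 - 1)^2/12 = 8.3333333
Var(Y) = 6² * 8.3333333 = 36 * 8.3333333 = 300

300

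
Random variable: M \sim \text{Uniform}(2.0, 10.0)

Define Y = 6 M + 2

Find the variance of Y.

For Y = aM + b: Var(Y) = a² * Var(M)
Var(M) = (10 - 2)^2/12 = 5.3333333
Var(Y) = 6² * 5.3333333 = 36 * 5.3333333 = 192

192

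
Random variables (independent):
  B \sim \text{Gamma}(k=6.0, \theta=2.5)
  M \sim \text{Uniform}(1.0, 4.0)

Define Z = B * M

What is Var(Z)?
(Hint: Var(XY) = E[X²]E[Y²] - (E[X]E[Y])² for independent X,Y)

Var(XY) = E[X²]E[Y²] - (E[X]E[Y])²
E[B] = 15, Var(B) = 37.5
E[M] = 2.5, Var(M) = 0.75
E[B²] = 37.5 + 15² = 262.5
E[M²] = 0.75 + 2.5² = 7
Var(Z) = 262.5*7 - (15*2.5)²
= 1837.5 - 1406.25 = 431.25

431.25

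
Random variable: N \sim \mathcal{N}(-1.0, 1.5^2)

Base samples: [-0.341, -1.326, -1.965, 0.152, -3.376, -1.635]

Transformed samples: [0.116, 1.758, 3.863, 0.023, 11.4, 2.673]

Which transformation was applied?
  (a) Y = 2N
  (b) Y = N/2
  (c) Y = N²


Checking option (c) Y = N²:
  N = -0.341 -> Y = 0.116 ✓
  N = -1.326 -> Y = 1.758 ✓
  N = -1.965 -> Y = 3.863 ✓
All samples match this transformation.

(c) N²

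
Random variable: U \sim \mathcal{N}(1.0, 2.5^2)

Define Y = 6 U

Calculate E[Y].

For Y = 6U:
E[Y] = 6 * E[U]
E[U] = 1.0 = 1
E[Y] = 6 * 1 = 6

6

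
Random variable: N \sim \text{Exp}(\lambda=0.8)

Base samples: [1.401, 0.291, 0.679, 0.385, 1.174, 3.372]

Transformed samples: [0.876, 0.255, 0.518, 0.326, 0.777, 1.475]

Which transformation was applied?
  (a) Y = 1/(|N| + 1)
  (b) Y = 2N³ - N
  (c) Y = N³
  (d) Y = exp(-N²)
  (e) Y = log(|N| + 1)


Checking option (e) Y = log(|N| + 1):
  N = 1.401 -> Y = 0.876 ✓
  N = 0.291 -> Y = 0.255 ✓
  N = 0.679 -> Y = 0.518 ✓
All samples match this transformation.

(e) log(|N| + 1)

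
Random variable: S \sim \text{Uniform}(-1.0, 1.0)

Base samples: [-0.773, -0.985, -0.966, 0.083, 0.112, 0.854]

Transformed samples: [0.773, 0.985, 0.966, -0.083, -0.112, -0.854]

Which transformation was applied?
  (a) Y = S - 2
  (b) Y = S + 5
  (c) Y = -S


Checking option (c) Y = -S:
  S = -0.773 -> Y = 0.773 ✓
  S = -0.985 -> Y = 0.985 ✓
  S = -0.966 -> Y = 0.966 ✓
All samples match this transformation.

(c) -S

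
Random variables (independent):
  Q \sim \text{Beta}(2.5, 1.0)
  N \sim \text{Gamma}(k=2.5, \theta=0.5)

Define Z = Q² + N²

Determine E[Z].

E[Z] = E[Q²] + E[N²]
E[Q²] = Var(Q) + E[Q]² = 0.045351474 + 0.51020408 = 0.55555556
E[N²] = Var(N) + E[N]² = 0.625 + 1.5625 = 2.1875
E[Z] = 0.55555556 + 2.1875 = 2.7430556

2.7430556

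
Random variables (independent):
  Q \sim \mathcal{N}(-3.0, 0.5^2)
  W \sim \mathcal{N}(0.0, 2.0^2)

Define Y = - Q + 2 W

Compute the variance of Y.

For independent RVs: Var(aX + bY) = a²Var(X) + b²Var(Y)
Var(Q) = 0.25
Var(W) = 4
Var(Y) = (-1)²*0.25 + 2²*4
= 1*0.25 + 4*4 = 16.25

16.25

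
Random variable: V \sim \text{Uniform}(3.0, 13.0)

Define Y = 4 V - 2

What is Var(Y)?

For Y = aV + b: Var(Y) = a² * Var(V)
Var(V) = (13 - 3)^2/12 = 8.3333333
Var(Y) = 4² * 8.3333333 = 16 * 8.3333333 = 133.33333

133.33333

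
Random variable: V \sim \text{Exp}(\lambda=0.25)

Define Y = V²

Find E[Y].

E[V²] = Var(V) + (E[V])² = 16 + 16 = 32

32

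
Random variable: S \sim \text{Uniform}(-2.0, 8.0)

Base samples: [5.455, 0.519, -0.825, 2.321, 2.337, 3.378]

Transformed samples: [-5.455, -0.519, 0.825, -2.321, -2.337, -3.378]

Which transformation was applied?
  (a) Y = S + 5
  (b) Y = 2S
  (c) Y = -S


Checking option (c) Y = -S:
  S = 5.455 -> Y = -5.455 ✓
  S = 0.519 -> Y = -0.519 ✓
  S = -0.825 -> Y = 0.825 ✓
All samples match this transformation.

(c) -S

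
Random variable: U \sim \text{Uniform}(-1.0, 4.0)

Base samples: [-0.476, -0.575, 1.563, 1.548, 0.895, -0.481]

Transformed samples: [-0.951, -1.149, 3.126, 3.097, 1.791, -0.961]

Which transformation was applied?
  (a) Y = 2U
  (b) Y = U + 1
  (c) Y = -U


Checking option (a) Y = 2U:
  U = -0.476 -> Y = -0.951 ✓
  U = -0.575 -> Y = -1.149 ✓
  U = 1.563 -> Y = 3.126 ✓
All samples match this transformation.

(a) 2U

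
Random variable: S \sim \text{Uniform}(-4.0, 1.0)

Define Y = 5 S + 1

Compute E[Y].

For Y = 5S + 1:
E[Y] = 5 * E[S] + 1
E[S] = (-4 + 1)/2 = -1.5
E[Y] = 5 * (-1.5) + 1 = -6.5

-6.5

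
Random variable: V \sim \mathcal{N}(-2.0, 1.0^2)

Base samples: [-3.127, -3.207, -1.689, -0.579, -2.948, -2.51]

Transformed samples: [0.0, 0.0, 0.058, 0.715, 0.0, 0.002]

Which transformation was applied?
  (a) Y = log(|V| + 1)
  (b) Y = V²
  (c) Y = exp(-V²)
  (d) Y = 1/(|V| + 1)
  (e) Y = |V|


Checking option (c) Y = exp(-V²):
  V = -3.127 -> Y = 0.0 ✓
  V = -3.207 -> Y = 0.0 ✓
  V = -1.689 -> Y = 0.058 ✓
All samples match this transformation.

(c) exp(-V²)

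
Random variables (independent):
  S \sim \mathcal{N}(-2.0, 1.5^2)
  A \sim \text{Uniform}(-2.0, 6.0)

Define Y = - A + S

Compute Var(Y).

For independent RVs: Var(aX + bY) = a²Var(X) + b²Var(Y)
Var(S) = 2.25
Var(A) = 5.3333333
Var(Y) = 1²*2.25 + (-1)²*5.3333333
= 1*2.25 + 1*5.3333333 = 7.5833333

7.5833333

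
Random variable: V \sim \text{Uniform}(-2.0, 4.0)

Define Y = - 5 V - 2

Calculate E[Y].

For Y = -5V - 2:
E[Y] = -5 * E[V] - 2
E[V] = (-2 + 4)/2 = 1
E[Y] = -5 * 1 - 2 = -7

-7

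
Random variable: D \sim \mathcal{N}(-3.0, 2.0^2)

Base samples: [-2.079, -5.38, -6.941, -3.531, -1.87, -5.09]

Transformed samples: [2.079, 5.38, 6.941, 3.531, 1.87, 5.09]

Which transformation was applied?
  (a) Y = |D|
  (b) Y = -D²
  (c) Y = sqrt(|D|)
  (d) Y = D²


Checking option (a) Y = |D|:
  D = -2.079 -> Y = 2.079 ✓
  D = -5.38 -> Y = 5.38 ✓
  D = -6.941 -> Y = 6.941 ✓
All samples match this transformation.

(a) |D|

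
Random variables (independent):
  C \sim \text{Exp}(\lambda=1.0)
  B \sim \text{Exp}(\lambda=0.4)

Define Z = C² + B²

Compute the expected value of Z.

E[Z] = E[C²] + E[B²]
E[C²] = Var(C) + E[C]² = 1 + 1 = 2
E[B²] = Var(B) + E[B]² = 6.25 + 6.25 = 12.5
E[Z] = 2 + 12.5 = 14.5

14.5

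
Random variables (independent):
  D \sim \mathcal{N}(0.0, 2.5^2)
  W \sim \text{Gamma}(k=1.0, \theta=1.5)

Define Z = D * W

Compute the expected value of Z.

For independent RVs: E[XY] = E[X]*E[Y]
E[D] = 0
E[W] = 1.5
E[Z] = 0 * 1.5 = 0

0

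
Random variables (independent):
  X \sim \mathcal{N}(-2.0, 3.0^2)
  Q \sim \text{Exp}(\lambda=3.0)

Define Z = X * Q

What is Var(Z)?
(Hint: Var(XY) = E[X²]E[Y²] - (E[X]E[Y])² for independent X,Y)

Var(XY) = E[X²]E[Y²] - (E[X]E[Y])²
E[X] = -2, Var(X) = 9
E[Q] = 0.33333333, Var(Q) = 0.11111111
E[X²] = 9 + (-2)² = 13
E[Q²] = 0.11111111 + 0.33333333² = 0.22222222
Var(Z) = 13*0.22222222 - (-2*0.33333333)²
= 2.8888889 - 0.44444444 = 2.4444444

2.4444444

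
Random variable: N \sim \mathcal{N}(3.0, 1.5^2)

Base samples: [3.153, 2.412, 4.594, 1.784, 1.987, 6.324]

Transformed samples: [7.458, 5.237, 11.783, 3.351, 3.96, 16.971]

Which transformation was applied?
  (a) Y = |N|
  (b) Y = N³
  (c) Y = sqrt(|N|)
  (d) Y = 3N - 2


Checking option (d) Y = 3N - 2:
  N = 3.153 -> Y = 7.458 ✓
  N = 2.412 -> Y = 5.237 ✓
  N = 4.594 -> Y = 11.783 ✓
All samples match this transformation.

(d) 3N - 2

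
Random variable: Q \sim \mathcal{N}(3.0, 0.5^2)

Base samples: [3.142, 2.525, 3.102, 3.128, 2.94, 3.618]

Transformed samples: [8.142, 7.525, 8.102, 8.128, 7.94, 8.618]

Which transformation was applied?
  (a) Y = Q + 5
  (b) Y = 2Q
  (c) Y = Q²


Checking option (a) Y = Q + 5:
  Q = 3.142 -> Y = 8.142 ✓
  Q = 2.525 -> Y = 7.525 ✓
  Q = 3.102 -> Y = 8.102 ✓
All samples match this transformation.

(a) Q + 5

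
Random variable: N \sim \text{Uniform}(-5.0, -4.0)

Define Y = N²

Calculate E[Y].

E[N²] = Var(N) + (E[N])² = 0.083333333 + 20.25 = 20.333333

20.333333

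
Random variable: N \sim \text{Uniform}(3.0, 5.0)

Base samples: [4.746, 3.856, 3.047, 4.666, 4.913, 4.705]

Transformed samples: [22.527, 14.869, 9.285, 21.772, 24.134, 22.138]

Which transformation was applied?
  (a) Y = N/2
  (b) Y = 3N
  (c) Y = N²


Checking option (c) Y = N²:
  N = 4.746 -> Y = 22.527 ✓
  N = 3.856 -> Y = 14.869 ✓
  N = 3.047 -> Y = 9.285 ✓
All samples match this transformation.

(c) N²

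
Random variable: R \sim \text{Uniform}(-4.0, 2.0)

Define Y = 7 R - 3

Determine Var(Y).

For Y = aR + b: Var(Y) = a² * Var(R)
Var(R) = (2 + 4)^2/12 = 3
Var(Y) = 7² * 3 = 49 * 3 = 147

147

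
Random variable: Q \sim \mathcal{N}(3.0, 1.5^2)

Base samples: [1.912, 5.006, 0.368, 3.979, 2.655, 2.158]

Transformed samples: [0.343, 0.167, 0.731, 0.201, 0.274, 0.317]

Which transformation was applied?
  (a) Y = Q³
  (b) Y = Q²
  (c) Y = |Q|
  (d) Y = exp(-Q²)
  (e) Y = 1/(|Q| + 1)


Checking option (e) Y = 1/(|Q| + 1):
  Q = 1.912 -> Y = 0.343 ✓
  Q = 5.006 -> Y = 0.167 ✓
  Q = 0.368 -> Y = 0.731 ✓
All samples match this transformation.

(e) 1/(|Q| + 1)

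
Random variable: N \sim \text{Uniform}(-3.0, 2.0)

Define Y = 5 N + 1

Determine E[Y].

For Y = 5N + 1:
E[Y] = 5 * E[N] + 1
E[N] = (-3 + 2)/2 = -0.5
E[Y] = 5 * (-0.5) + 1 = -1.5

-1.5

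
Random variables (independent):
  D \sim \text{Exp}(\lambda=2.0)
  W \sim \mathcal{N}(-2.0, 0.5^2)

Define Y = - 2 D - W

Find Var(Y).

For independent RVs: Var(aX + bY) = a²Var(X) + b²Var(Y)
Var(D) = 0.25
Var(W) = 0.25
Var(Y) = (-2)²*0.25 + (-1)²*0.25
= 4*0.25 + 1*0.25 = 1.25

1.25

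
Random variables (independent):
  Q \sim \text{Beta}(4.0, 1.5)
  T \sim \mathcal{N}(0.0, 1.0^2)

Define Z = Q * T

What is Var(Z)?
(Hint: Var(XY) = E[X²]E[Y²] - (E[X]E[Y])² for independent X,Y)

Var(XY) = E[X²]E[Y²] - (E[X]E[Y])²
E[Q] = 0.72727273, Var(Q) = 0.03051494
E[T] = 0, Var(T) = 1
E[Q²] = 0.03051494 + 0.72727273² = 0.55944056
E[T²] = 1 + 0² = 1
Var(Z) = 0.55944056*1 - (0.72727273*0)²
= 0.55944056 - 0 = 0.55944056

0.55944056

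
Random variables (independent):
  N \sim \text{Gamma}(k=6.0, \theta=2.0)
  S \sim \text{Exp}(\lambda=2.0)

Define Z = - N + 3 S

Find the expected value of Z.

E[Z] = -1*E[N] + 3*E[S]
E[N] = 12
E[S] = 0.5
E[Z] = -1*12 + 3*0.5 = -10.5

-10.5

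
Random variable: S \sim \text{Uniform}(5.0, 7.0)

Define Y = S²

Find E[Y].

Using E[X²] = Var(X) + (E[X])²:
E[S] = 6
Var(S) = (7 - 5)^2/12 = 0.33333333
E[S²] = 0.33333333 + 6² = 0.33333333 + 36 = 36.333333

36.333333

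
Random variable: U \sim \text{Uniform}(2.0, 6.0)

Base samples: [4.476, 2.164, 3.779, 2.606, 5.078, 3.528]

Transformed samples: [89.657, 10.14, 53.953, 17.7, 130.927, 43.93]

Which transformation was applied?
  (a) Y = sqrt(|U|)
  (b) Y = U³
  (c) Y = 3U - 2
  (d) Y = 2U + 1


Checking option (b) Y = U³:
  U = 4.476 -> Y = 89.657 ✓
  U = 2.164 -> Y = 10.14 ✓
  U = 3.779 -> Y = 53.953 ✓
All samples match this transformation.

(b) U³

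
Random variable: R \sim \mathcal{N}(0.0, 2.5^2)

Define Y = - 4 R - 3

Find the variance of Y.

For Y = aR + b: Var(Y) = a² * Var(R)
Var(R) = 2.5^2 = 6.25
Var(Y) = (-4)² * 6.25 = 16 * 6.25 = 100

100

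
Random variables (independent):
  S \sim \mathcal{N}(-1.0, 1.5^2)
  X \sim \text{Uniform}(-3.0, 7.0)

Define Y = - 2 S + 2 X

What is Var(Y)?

For independent RVs: Var(aX + bY) = a²Var(X) + b²Var(Y)
Var(S) = 2.25
Var(X) = 8.3333333
Var(Y) = (-2)²*2.25 + 2²*8.3333333
= 4*2.25 + 4*8.3333333 = 42.333333

42.333333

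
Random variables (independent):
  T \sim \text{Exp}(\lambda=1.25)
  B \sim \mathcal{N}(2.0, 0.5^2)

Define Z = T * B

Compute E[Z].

For independent RVs: E[XY] = E[X]*E[Y]
E[T] = 0.8
E[B] = 2
E[Z] = 0.8 * 2 = 1.6

1.6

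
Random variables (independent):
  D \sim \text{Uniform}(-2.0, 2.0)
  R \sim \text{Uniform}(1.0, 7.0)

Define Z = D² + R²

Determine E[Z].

E[Z] = E[D²] + E[R²]
E[D²] = Var(D) + E[D]² = 1.3333333 + 0 = 1.3333333
E[R²] = Var(R) + E[R]² = 3 + 16 = 19
E[Z] = 1.3333333 + 19 = 20.333333

20.333333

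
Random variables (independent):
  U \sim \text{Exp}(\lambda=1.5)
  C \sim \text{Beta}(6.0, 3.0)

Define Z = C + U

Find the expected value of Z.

E[Z] = 1*E[U] + 1*E[C]
E[U] = 0.66666667
E[C] = 0.66666667
E[Z] = 1*0.66666667 + 1*0.66666667 = 1.3333333

1.3333333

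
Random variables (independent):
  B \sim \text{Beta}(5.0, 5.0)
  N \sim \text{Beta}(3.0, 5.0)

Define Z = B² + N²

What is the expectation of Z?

E[Z] = E[B²] + E[N²]
E[B²] = Var(B) + E[B]² = 0.022727273 + 0.25 = 0.27272727
E[N²] = Var(N) + E[N]² = 0.026041667 + 0.140625 = 0.16666667
E[Z] = 0.27272727 + 0.16666667 = 0.43939394

0.43939394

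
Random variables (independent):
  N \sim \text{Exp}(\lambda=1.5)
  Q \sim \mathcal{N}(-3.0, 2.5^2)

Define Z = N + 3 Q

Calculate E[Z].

E[Z] = 1*E[N] + 3*E[Q]
E[N] = 0.66666667
E[Q] = -3
E[Z] = 1*0.66666667 + 3*(-3) = -8.3333333

-8.3333333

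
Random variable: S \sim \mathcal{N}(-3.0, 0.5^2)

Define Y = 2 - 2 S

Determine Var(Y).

For Y = aS + b: Var(Y) = a² * Var(S)
Var(S) = 0.5^2 = 0.25
Var(Y) = (-2)² * 0.25 = 4 * 0.25 = 1

1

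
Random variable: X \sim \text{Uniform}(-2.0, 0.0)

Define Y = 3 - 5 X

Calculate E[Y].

For Y = -5X + 3:
E[Y] = -5 * E[X] + 3
E[X] = (-2 + 0)/2 = -1
E[Y] = -5 * (-1) + 3 = 8

8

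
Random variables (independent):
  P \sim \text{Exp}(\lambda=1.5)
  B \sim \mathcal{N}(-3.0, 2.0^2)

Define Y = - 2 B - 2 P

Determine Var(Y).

For independent RVs: Var(aX + bY) = a²Var(X) + b²Var(Y)
Var(P) = 0.44444444
Var(B) = 4
Var(Y) = (-2)²*0.44444444 + (-2)²*4
= 4*0.44444444 + 4*4 = 17.777778

17.777778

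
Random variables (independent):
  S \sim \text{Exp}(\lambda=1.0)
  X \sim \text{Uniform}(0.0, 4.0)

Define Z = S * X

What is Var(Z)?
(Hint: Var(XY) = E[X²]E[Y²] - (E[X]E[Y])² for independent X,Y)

Var(XY) = E[X²]E[Y²] - (E[X]E[Y])²
E[S] = 1, Var(S) = 1
E[X] = 2, Var(X) = 1.3333333
E[S²] = 1 + 1² = 2
E[X²] = 1.3333333 + 2² = 5.3333333
Var(Z) = 2*5.3333333 - (1*2)²
= 10.666667 - 4 = 6.6666667

6.6666667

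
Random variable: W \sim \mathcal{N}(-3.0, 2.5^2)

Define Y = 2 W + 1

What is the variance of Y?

For Y = aW + b: Var(Y) = a² * Var(W)
Var(W) = 2.5^2 = 6.25
Var(Y) = 2² * 6.25 = 4 * 6.25 = 25

25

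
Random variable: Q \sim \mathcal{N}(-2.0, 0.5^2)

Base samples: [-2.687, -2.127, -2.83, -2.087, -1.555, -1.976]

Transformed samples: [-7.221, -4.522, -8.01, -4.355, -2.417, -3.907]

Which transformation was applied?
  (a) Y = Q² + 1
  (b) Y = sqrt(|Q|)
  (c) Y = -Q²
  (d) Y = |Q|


Checking option (c) Y = -Q²:
  Q = -2.687 -> Y = -7.221 ✓
  Q = -2.127 -> Y = -4.522 ✓
  Q = -2.83 -> Y = -8.01 ✓
All samples match this transformation.

(c) -Q²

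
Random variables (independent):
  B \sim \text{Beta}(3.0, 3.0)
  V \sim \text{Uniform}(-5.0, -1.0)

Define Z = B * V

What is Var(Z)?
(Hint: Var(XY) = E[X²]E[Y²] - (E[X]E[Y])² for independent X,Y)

Var(XY) = E[X²]E[Y²] - (E[X]E[Y])²
E[B] = 0.5, Var(B) = 0.035714286
E[V] = -3, Var(V) = 1.3333333
E[B²] = 0.035714286 + 0.5² = 0.28571429
E[V²] = 1.3333333 + (-3)² = 10.333333
Var(Z) = 0.28571429*10.333333 - (0.5*(-3))²
= 2.952381 - 2.25 = 0.70238095

0.70238095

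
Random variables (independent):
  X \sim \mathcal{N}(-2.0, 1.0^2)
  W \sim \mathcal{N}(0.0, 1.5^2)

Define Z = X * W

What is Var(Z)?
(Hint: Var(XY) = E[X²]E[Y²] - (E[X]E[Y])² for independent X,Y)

Var(XY) = E[X²]E[Y²] - (E[X]E[Y])²
E[X] = -2, Var(X) = 1
E[W] = 0, Var(W) = 2.25
E[X²] = 1 + (-2)² = 5
E[W²] = 2.25 + 0² = 2.25
Var(Z) = 5*2.25 - (-2*0)²
= 11.25 - 0 = 11.25

11.25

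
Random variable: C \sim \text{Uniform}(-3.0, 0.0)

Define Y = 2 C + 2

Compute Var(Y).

For Y = aC + b: Var(Y) = a² * Var(C)
Var(C) = (0 + 3)^2/12 = 0.75
Var(Y) = 2² * 0.75 = 4 * 0.75 = 3

3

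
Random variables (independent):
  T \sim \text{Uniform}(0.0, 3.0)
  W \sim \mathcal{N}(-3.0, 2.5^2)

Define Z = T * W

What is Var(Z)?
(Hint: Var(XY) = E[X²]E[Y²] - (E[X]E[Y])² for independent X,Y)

Var(XY) = E[X²]E[Y²] - (E[X]E[Y])²
E[T] = 1.5, Var(T) = 0.75
E[W] = -3, Var(W) = 6.25
E[T²] = 0.75 + 1.5² = 3
E[W²] = 6.25 + (-3)² = 15.25
Var(Z) = 3*15.25 - (1.5*(-3))²
= 45.75 - 20.25 = 25.5

25.5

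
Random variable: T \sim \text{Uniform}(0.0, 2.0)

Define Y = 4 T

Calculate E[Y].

For Y = 4T:
E[Y] = 4 * E[T]
E[T] = (0 + 2)/2 = 1
E[Y] = 4 * 1 = 4

4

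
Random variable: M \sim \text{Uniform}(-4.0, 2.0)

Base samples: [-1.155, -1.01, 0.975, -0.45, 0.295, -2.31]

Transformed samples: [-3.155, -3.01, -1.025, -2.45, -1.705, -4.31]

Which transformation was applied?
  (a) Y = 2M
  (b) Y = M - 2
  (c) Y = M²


Checking option (b) Y = M - 2:
  M = -1.155 -> Y = -3.155 ✓
  M = -1.01 -> Y = -3.01 ✓
  M = 0.975 -> Y = -1.025 ✓
All samples match this transformation.

(b) M - 2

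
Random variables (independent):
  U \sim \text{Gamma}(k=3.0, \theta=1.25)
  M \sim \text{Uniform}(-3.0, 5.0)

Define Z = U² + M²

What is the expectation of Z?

E[Z] = E[U²] + E[M²]
E[U²] = Var(U) + E[U]² = 4.6875 + 14.0625 = 18.75
E[M²] = Var(M) + E[M]² = 5.3333333 + 1 = 6.3333333
E[Z] = 18.75 + 6.3333333 = 25.083333

25.083333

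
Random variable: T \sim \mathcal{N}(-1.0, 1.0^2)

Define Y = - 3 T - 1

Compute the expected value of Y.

For Y = -3T - 1:
E[Y] = -3 * E[T] - 1
E[T] = -1.0 = -1
E[Y] = -3 * (-1) - 1 = 2

2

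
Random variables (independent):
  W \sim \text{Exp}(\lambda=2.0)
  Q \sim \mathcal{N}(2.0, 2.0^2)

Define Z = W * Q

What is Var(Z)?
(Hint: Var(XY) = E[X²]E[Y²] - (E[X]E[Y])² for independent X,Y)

Var(XY) = E[X²]E[Y²] - (E[X]E[Y])²
E[W] = 0.5, Var(W) = 0.25
E[Q] = 2, Var(Q) = 4
E[W²] = 0.25 + 0.5² = 0.5
E[Q²] = 4 + 2² = 8
Var(Z) = 0.5*8 - (0.5*2)²
= 4 - 1 = 3

3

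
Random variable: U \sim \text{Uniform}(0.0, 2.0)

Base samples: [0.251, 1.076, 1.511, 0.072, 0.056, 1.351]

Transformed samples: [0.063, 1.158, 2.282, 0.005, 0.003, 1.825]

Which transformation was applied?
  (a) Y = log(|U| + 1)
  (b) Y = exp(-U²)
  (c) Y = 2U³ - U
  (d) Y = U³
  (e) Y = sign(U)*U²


Checking option (e) Y = sign(U)*U²:
  U = 0.251 -> Y = 0.063 ✓
  U = 1.076 -> Y = 1.158 ✓
  U = 1.511 -> Y = 2.282 ✓
All samples match this transformation.

(e) sign(U)*U²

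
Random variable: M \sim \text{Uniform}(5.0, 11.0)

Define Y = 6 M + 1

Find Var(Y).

For Y = aM + b: Var(Y) = a² * Var(M)
Var(M) = (11 - 5)^2/12 = 3
Var(Y) = 6² * 3 = 36 * 3 = 108

108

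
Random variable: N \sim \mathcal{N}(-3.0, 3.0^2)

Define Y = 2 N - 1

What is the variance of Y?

For Y = aN + b: Var(Y) = a² * Var(N)
Var(N) = 3.0^2 = 9
Var(Y) = 2² * 9 = 4 * 9 = 36

36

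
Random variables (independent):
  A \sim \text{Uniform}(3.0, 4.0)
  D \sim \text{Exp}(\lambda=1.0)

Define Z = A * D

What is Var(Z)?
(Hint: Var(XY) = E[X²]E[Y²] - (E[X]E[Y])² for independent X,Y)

Var(XY) = E[X²]E[Y²] - (E[X]E[Y])²
E[A] = 3.5, Var(A) = 0.083333333
E[D] = 1, Var(D) = 1
E[A²] = 0.083333333 + 3.5² = 12.333333
E[D²] = 1 + 1² = 2
Var(Z) = 12.333333*2 - (3.5*1)²
= 24.666667 - 12.25 = 12.416667

12.416667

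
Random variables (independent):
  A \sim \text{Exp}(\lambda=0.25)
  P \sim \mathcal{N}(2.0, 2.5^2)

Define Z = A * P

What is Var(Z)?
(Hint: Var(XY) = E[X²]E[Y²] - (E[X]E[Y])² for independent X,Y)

Var(XY) = E[X²]E[Y²] - (E[X]E[Y])²
E[A] = 4, Var(A) = 16
E[P] = 2, Var(P) = 6.25
E[A²] = 16 + 4² = 32
E[P²] = 6.25 + 2² = 10.25
Var(Z) = 32*10.25 - (4*2)²
= 328 - 64 = 264

264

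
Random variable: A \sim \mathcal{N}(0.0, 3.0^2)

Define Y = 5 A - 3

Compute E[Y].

For Y = 5A - 3:
E[Y] = 5 * E[A] - 3
E[A] = 0.0 = 0
E[Y] = 5 * 0 - 3 = -3

-3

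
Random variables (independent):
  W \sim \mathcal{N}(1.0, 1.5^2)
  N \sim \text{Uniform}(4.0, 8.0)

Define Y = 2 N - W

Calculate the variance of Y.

For independent RVs: Var(aX + bY) = a²Var(X) + b²Var(Y)
Var(W) = 2.25
Var(N) = 1.3333333
Var(Y) = (-1)²*2.25 + 2²*1.3333333
= 1*2.25 + 4*1.3333333 = 7.5833333

7.5833333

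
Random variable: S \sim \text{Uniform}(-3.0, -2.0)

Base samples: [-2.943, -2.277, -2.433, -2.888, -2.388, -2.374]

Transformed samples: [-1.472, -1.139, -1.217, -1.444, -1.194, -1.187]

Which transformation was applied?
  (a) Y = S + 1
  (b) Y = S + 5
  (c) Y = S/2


Checking option (c) Y = S/2:
  S = -2.943 -> Y = -1.472 ✓
  S = -2.277 -> Y = -1.139 ✓
  S = -2.433 -> Y = -1.217 ✓
All samples match this transformation.

(c) S/2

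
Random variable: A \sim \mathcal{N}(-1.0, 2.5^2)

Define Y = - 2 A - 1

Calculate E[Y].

For Y = -2A - 1:
E[Y] = -2 * E[A] - 1
E[A] = -1.0 = -1
E[Y] = -2 * (-1) - 1 = 1

1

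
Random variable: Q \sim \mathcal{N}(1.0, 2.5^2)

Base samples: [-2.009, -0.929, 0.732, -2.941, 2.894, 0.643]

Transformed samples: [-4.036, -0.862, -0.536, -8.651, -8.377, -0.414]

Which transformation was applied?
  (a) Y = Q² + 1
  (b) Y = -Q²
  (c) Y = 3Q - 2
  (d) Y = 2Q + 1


Checking option (b) Y = -Q²:
  Q = -2.009 -> Y = -4.036 ✓
  Q = -0.929 -> Y = -0.862 ✓
  Q = 0.732 -> Y = -0.536 ✓
All samples match this transformation.

(b) -Q²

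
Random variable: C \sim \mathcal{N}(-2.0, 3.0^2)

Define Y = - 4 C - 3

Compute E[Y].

For Y = -4C - 3:
E[Y] = -4 * E[C] - 3
E[C] = -2.0 = -2
E[Y] = -4 * (-2) - 3 = 5

5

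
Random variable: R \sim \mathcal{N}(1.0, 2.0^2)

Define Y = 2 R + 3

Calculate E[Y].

For Y = 2R + 3:
E[Y] = 2 * E[R] + 3
E[R] = 1.0 = 1
E[Y] = 2 * 1 + 3 = 5

5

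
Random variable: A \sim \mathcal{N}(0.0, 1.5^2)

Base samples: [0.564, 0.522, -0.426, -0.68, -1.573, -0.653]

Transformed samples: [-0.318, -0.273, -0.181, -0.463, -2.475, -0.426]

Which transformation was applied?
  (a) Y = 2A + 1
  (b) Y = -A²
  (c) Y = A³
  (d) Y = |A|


Checking option (b) Y = -A²:
  A = 0.564 -> Y = -0.318 ✓
  A = 0.522 -> Y = -0.273 ✓
  A = -0.426 -> Y = -0.181 ✓
All samples match this transformation.

(b) -A²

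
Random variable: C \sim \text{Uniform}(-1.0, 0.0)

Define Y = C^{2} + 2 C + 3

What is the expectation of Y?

E[Y] = 1*E[C²] + 2*E[C] + 3
E[C] = -0.5
E[C²] = Var(C) + (E[C])² = 0.083333333 + 0.25 = 0.33333333
E[Y] = 1*0.33333333 + 2*(-0.5) + 3 = 2.3333333

2.3333333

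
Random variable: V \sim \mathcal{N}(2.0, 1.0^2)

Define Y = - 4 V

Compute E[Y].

For Y = -4V:
E[Y] = -4 * E[V]
E[V] = 2.0 = 2
E[Y] = -4 * 2 = -8

-8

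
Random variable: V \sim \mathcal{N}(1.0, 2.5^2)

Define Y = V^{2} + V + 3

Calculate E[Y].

E[Y] = 1*E[V²] + 1*E[V] + 3
E[V] = 1
E[V²] = Var(V) + (E[V])² = 6.25 + 1 = 7.25
E[Y] = 1*7.25 + 1*1 + 3 = 11.25

11.25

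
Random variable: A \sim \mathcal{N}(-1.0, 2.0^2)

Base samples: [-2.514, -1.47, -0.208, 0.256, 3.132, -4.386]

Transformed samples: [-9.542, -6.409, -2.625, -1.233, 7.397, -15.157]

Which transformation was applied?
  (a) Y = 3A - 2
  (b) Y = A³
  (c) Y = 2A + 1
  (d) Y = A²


Checking option (a) Y = 3A - 2:
  A = -2.514 -> Y = -9.542 ✓
  A = -1.47 -> Y = -6.409 ✓
  A = -0.208 -> Y = -2.625 ✓
All samples match this transformation.

(a) 3A - 2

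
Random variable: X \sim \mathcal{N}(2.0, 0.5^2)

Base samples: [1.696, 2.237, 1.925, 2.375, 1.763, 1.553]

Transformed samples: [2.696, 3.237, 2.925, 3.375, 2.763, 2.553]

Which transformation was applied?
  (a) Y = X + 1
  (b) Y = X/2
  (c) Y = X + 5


Checking option (a) Y = X + 1:
  X = 1.696 -> Y = 2.696 ✓
  X = 2.237 -> Y = 3.237 ✓
  X = 1.925 -> Y = 2.925 ✓
All samples match this transformation.

(a) X + 1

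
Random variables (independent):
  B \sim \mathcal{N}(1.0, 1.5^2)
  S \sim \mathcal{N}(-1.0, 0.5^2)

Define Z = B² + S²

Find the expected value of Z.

E[Z] = E[B²] + E[S²]
E[B²] = Var(B) + E[B]² = 2.25 + 1 = 3.25
E[S²] = Var(S) + E[S]² = 0.25 + 1 = 1.25
E[Z] = 3.25 + 1.25 = 4.5

4.5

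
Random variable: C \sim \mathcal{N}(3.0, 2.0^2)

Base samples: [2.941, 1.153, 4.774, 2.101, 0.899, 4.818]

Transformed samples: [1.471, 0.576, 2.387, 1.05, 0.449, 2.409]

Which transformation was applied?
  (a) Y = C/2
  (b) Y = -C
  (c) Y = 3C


Checking option (a) Y = C/2:
  C = 2.941 -> Y = 1.471 ✓
  C = 1.153 -> Y = 0.576 ✓
  C = 4.774 -> Y = 2.387 ✓
All samples match this transformation.

(a) C/2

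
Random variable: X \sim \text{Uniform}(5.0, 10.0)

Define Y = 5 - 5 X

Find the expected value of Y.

For Y = -5X + 5:
E[Y] = -5 * E[X] + 5
E[X] = (5 + 10)/2 = 7.5
E[Y] = -5 * 7.5 + 5 = -32.5

-32.5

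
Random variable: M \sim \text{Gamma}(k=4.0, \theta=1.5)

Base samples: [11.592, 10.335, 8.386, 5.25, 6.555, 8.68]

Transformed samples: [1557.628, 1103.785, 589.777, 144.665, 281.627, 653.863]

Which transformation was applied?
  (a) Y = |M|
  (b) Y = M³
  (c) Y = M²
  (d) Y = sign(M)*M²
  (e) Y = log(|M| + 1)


Checking option (b) Y = M³:
  M = 11.592 -> Y = 1557.628 ✓
  M = 10.335 -> Y = 1103.785 ✓
  M = 8.386 -> Y = 589.777 ✓
All samples match this transformation.

(b) M³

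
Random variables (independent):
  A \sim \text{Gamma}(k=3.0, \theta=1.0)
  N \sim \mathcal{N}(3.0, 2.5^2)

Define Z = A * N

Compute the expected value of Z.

For independent RVs: E[XY] = E[X]*E[Y]
E[A] = 3
E[N] = 3
E[Z] = 3 * 3 = 9

9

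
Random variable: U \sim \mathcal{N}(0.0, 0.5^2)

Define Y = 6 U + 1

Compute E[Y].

For Y = 6U + 1:
E[Y] = 6 * E[U] + 1
E[U] = 0.0 = 0
E[Y] = 6 * 0 + 1 = 1

1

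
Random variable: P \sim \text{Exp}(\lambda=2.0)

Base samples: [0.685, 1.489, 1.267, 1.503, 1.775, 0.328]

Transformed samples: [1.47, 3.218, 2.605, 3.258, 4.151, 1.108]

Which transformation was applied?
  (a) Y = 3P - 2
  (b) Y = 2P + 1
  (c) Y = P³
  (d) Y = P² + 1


Checking option (d) Y = P² + 1:
  P = 0.685 -> Y = 1.47 ✓
  P = 1.489 -> Y = 3.218 ✓
  P = 1.267 -> Y = 2.605 ✓
All samples match this transformation.

(d) P² + 1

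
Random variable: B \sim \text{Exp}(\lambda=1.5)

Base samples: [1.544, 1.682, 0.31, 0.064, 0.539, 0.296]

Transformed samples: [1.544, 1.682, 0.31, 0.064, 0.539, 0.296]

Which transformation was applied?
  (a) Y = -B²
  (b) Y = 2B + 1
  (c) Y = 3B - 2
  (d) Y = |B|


Checking option (d) Y = |B|:
  B = 1.544 -> Y = 1.544 ✓
  B = 1.682 -> Y = 1.682 ✓
  B = 0.31 -> Y = 0.31 ✓
All samples match this transformation.

(d) |B|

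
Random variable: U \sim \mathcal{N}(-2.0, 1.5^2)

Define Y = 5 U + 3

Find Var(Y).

For Y = aU + b: Var(Y) = a² * Var(U)
Var(U) = 1.5^2 = 2.25
Var(Y) = 5² * 2.25 = 25 * 2.25 = 56.25

56.25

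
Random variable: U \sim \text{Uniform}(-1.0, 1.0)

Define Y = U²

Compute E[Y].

E[U²] = Var(U) + (E[U])² = 0.33333333 + 0 = 0.33333333

0.33333333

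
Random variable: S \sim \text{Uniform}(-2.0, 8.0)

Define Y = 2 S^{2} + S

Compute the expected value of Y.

E[Y] = 2*E[S²] + 1*E[S]
E[S] = 3
E[S²] = Var(S) + (E[S])² = 8.3333333 + 9 = 17.333333
E[Y] = 2*17.333333 + 1*3 = 37.666667

37.666667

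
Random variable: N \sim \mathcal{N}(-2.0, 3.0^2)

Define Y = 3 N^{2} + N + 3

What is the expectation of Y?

E[Y] = 3*E[N²] + 1*E[N] + 3
E[N] = -2
E[N²] = Var(N) + (E[N])² = 9 + 4 = 13
E[Y] = 3*13 + 1*(-2) + 3 = 40

40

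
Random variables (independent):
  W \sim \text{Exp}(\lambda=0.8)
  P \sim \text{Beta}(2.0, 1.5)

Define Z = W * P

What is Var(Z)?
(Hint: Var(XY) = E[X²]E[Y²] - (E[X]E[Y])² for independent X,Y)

Var(XY) = E[X²]E[Y²] - (E[X]E[Y])²
E[W] = 1.25, Var(W) = 1.5625
E[P] = 0.57142857, Var(P) = 0.054421769
E[W²] = 1.5625 + 1.25² = 3.125
E[P²] = 0.054421769 + 0.57142857² = 0.38095238
Var(Z) = 3.125*0.38095238 - (1.25*0.57142857)²
= 1.1904762 - 0.51020408 = 0.68027211

0.68027211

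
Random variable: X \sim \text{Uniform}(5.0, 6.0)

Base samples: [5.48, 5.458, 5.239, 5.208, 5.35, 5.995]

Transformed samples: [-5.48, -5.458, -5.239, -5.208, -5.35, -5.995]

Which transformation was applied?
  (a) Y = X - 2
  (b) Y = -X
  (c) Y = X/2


Checking option (b) Y = -X:
  X = 5.48 -> Y = -5.48 ✓
  X = 5.458 -> Y = -5.458 ✓
  X = 5.239 -> Y = -5.239 ✓
All samples match this transformation.

(b) -X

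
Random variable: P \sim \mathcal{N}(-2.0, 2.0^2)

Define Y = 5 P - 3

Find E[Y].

For Y = 5P - 3:
E[Y] = 5 * E[P] - 3
E[P] = -2.0 = -2
E[Y] = 5 * (-2) - 3 = -13

-13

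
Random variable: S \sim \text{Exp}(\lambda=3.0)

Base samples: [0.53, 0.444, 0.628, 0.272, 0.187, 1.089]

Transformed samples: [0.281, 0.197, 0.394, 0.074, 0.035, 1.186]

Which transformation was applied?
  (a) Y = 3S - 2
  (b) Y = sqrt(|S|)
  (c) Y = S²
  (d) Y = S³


Checking option (c) Y = S²:
  S = 0.53 -> Y = 0.281 ✓
  S = 0.444 -> Y = 0.197 ✓
  S = 0.628 -> Y = 0.394 ✓
All samples match this transformation.

(c) S²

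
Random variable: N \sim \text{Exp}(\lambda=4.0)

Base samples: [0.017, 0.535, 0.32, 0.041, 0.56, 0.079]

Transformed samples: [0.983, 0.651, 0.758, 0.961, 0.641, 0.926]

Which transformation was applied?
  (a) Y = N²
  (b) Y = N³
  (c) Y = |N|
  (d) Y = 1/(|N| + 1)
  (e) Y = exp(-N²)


Checking option (d) Y = 1/(|N| + 1):
  N = 0.017 -> Y = 0.983 ✓
  N = 0.535 -> Y = 0.651 ✓
  N = 0.32 -> Y = 0.758 ✓
All samples match this transformation.

(d) 1/(|N| + 1)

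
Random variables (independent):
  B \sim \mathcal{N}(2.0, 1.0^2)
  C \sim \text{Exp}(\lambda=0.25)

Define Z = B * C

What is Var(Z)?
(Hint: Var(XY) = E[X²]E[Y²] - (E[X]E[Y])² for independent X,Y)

Var(XY) = E[X²]E[Y²] - (E[X]E[Y])²
E[B] = 2, Var(B) = 1
E[C] = 4, Var(C) = 16
E[B²] = 1 + 2² = 5
E[C²] = 16 + 4² = 32
Var(Z) = 5*32 - (2*4)²
= 160 - 64 = 96

96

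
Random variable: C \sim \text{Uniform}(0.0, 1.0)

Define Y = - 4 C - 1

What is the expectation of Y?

For Y = -4C - 1:
E[Y] = -4 * E[C] - 1
E[C] = (0 + 1)/2 = 0.5
E[Y] = -4 * 0.5 - 1 = -3

-3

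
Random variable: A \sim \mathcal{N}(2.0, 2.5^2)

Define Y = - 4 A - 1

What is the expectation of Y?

For Y = -4A - 1:
E[Y] = -4 * E[A] - 1
E[A] = 2.0 = 2
E[Y] = -4 * 2 - 1 = -9

-9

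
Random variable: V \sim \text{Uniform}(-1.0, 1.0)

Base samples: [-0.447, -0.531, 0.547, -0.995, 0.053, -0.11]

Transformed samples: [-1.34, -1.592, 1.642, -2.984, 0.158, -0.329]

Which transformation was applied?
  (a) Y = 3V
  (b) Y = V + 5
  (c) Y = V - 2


Checking option (a) Y = 3V:
  V = -0.447 -> Y = -1.34 ✓
  V = -0.531 -> Y = -1.592 ✓
  V = 0.547 -> Y = 1.642 ✓
All samples match this transformation.

(a) 3V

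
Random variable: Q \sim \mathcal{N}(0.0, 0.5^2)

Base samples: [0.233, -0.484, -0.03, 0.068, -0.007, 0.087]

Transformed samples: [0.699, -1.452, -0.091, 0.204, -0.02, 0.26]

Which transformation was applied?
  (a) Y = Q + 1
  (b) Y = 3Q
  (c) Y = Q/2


Checking option (b) Y = 3Q:
  Q = 0.233 -> Y = 0.699 ✓
  Q = -0.484 -> Y = -1.452 ✓
  Q = -0.03 -> Y = -0.091 ✓
All samples match this transformation.

(b) 3Q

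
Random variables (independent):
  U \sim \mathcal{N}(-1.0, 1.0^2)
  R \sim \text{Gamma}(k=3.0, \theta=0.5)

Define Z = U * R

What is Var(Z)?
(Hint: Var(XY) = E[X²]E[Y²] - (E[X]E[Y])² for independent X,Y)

Var(XY) = E[X²]E[Y²] - (E[X]E[Y])²
E[U] = -1, Var(U) = 1
E[R] = 1.5, Var(R) = 0.75
E[U²] = 1 + (-1)² = 2
E[R²] = 0.75 + 1.5² = 3
Var(Z) = 2*3 - (-1*1.5)²
= 6 - 2.25 = 3.75

3.75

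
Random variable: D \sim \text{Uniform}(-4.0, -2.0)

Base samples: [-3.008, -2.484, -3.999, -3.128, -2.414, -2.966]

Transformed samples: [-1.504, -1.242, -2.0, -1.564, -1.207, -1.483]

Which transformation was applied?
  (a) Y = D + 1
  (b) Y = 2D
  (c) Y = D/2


Checking option (c) Y = D/2:
  D = -3.008 -> Y = -1.504 ✓
  D = -2.484 -> Y = -1.242 ✓
  D = -3.999 -> Y = -2.0 ✓
All samples match this transformation.

(c) D/2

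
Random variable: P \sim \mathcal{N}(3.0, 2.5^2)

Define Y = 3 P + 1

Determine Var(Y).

For Y = aP + b: Var(Y) = a² * Var(P)
Var(P) = 2.5^2 = 6.25
Var(Y) = 3² * 6.25 = 9 * 6.25 = 56.25

56.25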